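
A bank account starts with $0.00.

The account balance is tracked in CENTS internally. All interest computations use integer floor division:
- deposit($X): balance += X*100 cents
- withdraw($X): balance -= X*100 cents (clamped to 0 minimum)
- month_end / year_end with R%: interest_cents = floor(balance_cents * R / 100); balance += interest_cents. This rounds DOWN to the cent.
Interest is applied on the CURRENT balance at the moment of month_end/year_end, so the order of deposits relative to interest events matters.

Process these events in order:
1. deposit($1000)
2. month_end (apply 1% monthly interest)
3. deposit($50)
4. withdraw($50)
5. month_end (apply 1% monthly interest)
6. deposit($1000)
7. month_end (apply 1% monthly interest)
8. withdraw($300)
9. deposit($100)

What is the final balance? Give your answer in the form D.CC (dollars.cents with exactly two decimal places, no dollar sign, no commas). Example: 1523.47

Answer: 1840.30

Derivation:
After 1 (deposit($1000)): balance=$1000.00 total_interest=$0.00
After 2 (month_end (apply 1% monthly interest)): balance=$1010.00 total_interest=$10.00
After 3 (deposit($50)): balance=$1060.00 total_interest=$10.00
After 4 (withdraw($50)): balance=$1010.00 total_interest=$10.00
After 5 (month_end (apply 1% monthly interest)): balance=$1020.10 total_interest=$20.10
After 6 (deposit($1000)): balance=$2020.10 total_interest=$20.10
After 7 (month_end (apply 1% monthly interest)): balance=$2040.30 total_interest=$40.30
After 8 (withdraw($300)): balance=$1740.30 total_interest=$40.30
After 9 (deposit($100)): balance=$1840.30 total_interest=$40.30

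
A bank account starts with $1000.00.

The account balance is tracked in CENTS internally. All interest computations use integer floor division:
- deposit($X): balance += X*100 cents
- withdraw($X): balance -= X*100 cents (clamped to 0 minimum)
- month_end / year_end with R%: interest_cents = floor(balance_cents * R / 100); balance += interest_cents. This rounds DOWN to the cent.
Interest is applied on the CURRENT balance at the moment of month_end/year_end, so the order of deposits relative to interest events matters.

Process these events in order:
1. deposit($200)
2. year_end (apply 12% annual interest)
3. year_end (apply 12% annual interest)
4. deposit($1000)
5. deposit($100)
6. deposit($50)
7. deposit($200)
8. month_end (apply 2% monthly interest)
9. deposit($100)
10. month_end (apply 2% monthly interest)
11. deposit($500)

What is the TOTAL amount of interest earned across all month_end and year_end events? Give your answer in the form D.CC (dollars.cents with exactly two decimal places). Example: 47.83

After 1 (deposit($200)): balance=$1200.00 total_interest=$0.00
After 2 (year_end (apply 12% annual interest)): balance=$1344.00 total_interest=$144.00
After 3 (year_end (apply 12% annual interest)): balance=$1505.28 total_interest=$305.28
After 4 (deposit($1000)): balance=$2505.28 total_interest=$305.28
After 5 (deposit($100)): balance=$2605.28 total_interest=$305.28
After 6 (deposit($50)): balance=$2655.28 total_interest=$305.28
After 7 (deposit($200)): balance=$2855.28 total_interest=$305.28
After 8 (month_end (apply 2% monthly interest)): balance=$2912.38 total_interest=$362.38
After 9 (deposit($100)): balance=$3012.38 total_interest=$362.38
After 10 (month_end (apply 2% monthly interest)): balance=$3072.62 total_interest=$422.62
After 11 (deposit($500)): balance=$3572.62 total_interest=$422.62

Answer: 422.62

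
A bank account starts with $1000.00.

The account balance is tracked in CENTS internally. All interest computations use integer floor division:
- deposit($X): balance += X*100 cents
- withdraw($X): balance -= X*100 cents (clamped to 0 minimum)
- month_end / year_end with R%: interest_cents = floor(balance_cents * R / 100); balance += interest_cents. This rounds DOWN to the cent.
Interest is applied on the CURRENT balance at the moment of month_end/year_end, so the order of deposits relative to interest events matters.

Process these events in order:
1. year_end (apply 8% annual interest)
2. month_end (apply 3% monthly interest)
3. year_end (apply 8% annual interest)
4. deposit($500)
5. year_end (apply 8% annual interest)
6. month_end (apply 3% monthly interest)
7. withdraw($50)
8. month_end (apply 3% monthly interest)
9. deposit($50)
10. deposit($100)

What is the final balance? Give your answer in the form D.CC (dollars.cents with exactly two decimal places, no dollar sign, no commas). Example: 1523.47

Answer: 2047.89

Derivation:
After 1 (year_end (apply 8% annual interest)): balance=$1080.00 total_interest=$80.00
After 2 (month_end (apply 3% monthly interest)): balance=$1112.40 total_interest=$112.40
After 3 (year_end (apply 8% annual interest)): balance=$1201.39 total_interest=$201.39
After 4 (deposit($500)): balance=$1701.39 total_interest=$201.39
After 5 (year_end (apply 8% annual interest)): balance=$1837.50 total_interest=$337.50
After 6 (month_end (apply 3% monthly interest)): balance=$1892.62 total_interest=$392.62
After 7 (withdraw($50)): balance=$1842.62 total_interest=$392.62
After 8 (month_end (apply 3% monthly interest)): balance=$1897.89 total_interest=$447.89
After 9 (deposit($50)): balance=$1947.89 total_interest=$447.89
After 10 (deposit($100)): balance=$2047.89 total_interest=$447.89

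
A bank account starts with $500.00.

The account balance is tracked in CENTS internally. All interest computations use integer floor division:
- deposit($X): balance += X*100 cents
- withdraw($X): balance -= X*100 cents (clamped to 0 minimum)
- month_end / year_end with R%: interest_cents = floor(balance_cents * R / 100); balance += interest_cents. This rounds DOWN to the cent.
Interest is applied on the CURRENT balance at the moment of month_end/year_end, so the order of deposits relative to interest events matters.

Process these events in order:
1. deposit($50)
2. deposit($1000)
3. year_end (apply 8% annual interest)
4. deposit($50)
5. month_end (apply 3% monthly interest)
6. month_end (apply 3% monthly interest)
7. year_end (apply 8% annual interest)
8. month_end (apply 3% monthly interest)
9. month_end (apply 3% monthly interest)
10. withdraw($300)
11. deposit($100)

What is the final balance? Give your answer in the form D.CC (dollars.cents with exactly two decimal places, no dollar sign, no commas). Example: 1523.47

After 1 (deposit($50)): balance=$550.00 total_interest=$0.00
After 2 (deposit($1000)): balance=$1550.00 total_interest=$0.00
After 3 (year_end (apply 8% annual interest)): balance=$1674.00 total_interest=$124.00
After 4 (deposit($50)): balance=$1724.00 total_interest=$124.00
After 5 (month_end (apply 3% monthly interest)): balance=$1775.72 total_interest=$175.72
After 6 (month_end (apply 3% monthly interest)): balance=$1828.99 total_interest=$228.99
After 7 (year_end (apply 8% annual interest)): balance=$1975.30 total_interest=$375.30
After 8 (month_end (apply 3% monthly interest)): balance=$2034.55 total_interest=$434.55
After 9 (month_end (apply 3% monthly interest)): balance=$2095.58 total_interest=$495.58
After 10 (withdraw($300)): balance=$1795.58 total_interest=$495.58
After 11 (deposit($100)): balance=$1895.58 total_interest=$495.58

Answer: 1895.58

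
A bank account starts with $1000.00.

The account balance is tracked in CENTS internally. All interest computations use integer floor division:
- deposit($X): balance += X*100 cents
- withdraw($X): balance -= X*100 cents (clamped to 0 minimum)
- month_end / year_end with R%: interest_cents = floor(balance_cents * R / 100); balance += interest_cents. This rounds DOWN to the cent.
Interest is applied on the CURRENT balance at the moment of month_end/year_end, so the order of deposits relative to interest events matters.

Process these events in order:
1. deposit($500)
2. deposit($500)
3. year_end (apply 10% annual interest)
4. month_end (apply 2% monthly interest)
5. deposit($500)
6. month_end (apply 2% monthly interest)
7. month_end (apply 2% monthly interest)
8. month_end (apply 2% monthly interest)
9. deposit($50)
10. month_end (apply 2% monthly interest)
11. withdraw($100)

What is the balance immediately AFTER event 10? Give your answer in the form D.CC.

Answer: 3021.17

Derivation:
After 1 (deposit($500)): balance=$1500.00 total_interest=$0.00
After 2 (deposit($500)): balance=$2000.00 total_interest=$0.00
After 3 (year_end (apply 10% annual interest)): balance=$2200.00 total_interest=$200.00
After 4 (month_end (apply 2% monthly interest)): balance=$2244.00 total_interest=$244.00
After 5 (deposit($500)): balance=$2744.00 total_interest=$244.00
After 6 (month_end (apply 2% monthly interest)): balance=$2798.88 total_interest=$298.88
After 7 (month_end (apply 2% monthly interest)): balance=$2854.85 total_interest=$354.85
After 8 (month_end (apply 2% monthly interest)): balance=$2911.94 total_interest=$411.94
After 9 (deposit($50)): balance=$2961.94 total_interest=$411.94
After 10 (month_end (apply 2% monthly interest)): balance=$3021.17 total_interest=$471.17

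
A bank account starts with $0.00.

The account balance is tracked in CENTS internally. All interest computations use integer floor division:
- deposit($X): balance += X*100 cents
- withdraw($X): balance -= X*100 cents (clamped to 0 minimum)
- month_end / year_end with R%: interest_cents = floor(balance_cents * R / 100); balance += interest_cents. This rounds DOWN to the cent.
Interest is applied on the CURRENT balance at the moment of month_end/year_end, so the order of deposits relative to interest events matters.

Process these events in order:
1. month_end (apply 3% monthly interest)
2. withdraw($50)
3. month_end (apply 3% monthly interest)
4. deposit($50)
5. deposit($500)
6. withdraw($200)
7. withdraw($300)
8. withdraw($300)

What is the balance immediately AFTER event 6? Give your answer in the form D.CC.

Answer: 350.00

Derivation:
After 1 (month_end (apply 3% monthly interest)): balance=$0.00 total_interest=$0.00
After 2 (withdraw($50)): balance=$0.00 total_interest=$0.00
After 3 (month_end (apply 3% monthly interest)): balance=$0.00 total_interest=$0.00
After 4 (deposit($50)): balance=$50.00 total_interest=$0.00
After 5 (deposit($500)): balance=$550.00 total_interest=$0.00
After 6 (withdraw($200)): balance=$350.00 total_interest=$0.00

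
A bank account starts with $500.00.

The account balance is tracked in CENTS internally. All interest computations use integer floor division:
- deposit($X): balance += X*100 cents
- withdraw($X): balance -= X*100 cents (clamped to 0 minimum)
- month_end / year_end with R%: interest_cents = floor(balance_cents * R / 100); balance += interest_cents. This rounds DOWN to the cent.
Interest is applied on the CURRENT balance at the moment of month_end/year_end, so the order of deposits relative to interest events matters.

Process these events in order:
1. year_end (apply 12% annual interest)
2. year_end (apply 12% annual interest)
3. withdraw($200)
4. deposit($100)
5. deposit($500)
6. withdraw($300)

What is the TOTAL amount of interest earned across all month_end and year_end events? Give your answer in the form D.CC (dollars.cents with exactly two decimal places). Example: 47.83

After 1 (year_end (apply 12% annual interest)): balance=$560.00 total_interest=$60.00
After 2 (year_end (apply 12% annual interest)): balance=$627.20 total_interest=$127.20
After 3 (withdraw($200)): balance=$427.20 total_interest=$127.20
After 4 (deposit($100)): balance=$527.20 total_interest=$127.20
After 5 (deposit($500)): balance=$1027.20 total_interest=$127.20
After 6 (withdraw($300)): balance=$727.20 total_interest=$127.20

Answer: 127.20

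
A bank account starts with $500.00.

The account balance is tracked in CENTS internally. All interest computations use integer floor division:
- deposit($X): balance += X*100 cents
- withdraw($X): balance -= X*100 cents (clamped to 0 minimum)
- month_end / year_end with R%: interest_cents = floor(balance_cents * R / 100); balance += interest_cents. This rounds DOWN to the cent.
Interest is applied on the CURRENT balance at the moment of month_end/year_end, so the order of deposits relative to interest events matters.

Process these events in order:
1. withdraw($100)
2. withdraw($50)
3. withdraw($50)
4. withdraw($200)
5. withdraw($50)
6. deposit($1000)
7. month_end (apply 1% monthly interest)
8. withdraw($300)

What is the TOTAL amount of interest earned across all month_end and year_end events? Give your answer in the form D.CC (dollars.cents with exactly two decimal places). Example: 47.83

After 1 (withdraw($100)): balance=$400.00 total_interest=$0.00
After 2 (withdraw($50)): balance=$350.00 total_interest=$0.00
After 3 (withdraw($50)): balance=$300.00 total_interest=$0.00
After 4 (withdraw($200)): balance=$100.00 total_interest=$0.00
After 5 (withdraw($50)): balance=$50.00 total_interest=$0.00
After 6 (deposit($1000)): balance=$1050.00 total_interest=$0.00
After 7 (month_end (apply 1% monthly interest)): balance=$1060.50 total_interest=$10.50
After 8 (withdraw($300)): balance=$760.50 total_interest=$10.50

Answer: 10.50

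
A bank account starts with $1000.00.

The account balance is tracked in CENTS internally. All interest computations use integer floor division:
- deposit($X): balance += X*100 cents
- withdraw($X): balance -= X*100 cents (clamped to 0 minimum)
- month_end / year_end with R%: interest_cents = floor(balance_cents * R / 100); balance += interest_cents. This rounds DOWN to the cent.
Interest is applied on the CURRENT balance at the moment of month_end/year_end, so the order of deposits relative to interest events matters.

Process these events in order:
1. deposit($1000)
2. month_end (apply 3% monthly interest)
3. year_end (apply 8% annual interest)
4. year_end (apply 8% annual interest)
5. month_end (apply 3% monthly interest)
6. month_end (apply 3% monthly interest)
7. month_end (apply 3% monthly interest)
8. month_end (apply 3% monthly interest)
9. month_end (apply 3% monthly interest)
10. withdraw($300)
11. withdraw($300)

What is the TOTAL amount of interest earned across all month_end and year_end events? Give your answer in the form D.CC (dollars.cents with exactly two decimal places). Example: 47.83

Answer: 785.45

Derivation:
After 1 (deposit($1000)): balance=$2000.00 total_interest=$0.00
After 2 (month_end (apply 3% monthly interest)): balance=$2060.00 total_interest=$60.00
After 3 (year_end (apply 8% annual interest)): balance=$2224.80 total_interest=$224.80
After 4 (year_end (apply 8% annual interest)): balance=$2402.78 total_interest=$402.78
After 5 (month_end (apply 3% monthly interest)): balance=$2474.86 total_interest=$474.86
After 6 (month_end (apply 3% monthly interest)): balance=$2549.10 total_interest=$549.10
After 7 (month_end (apply 3% monthly interest)): balance=$2625.57 total_interest=$625.57
After 8 (month_end (apply 3% monthly interest)): balance=$2704.33 total_interest=$704.33
After 9 (month_end (apply 3% monthly interest)): balance=$2785.45 total_interest=$785.45
After 10 (withdraw($300)): balance=$2485.45 total_interest=$785.45
After 11 (withdraw($300)): balance=$2185.45 total_interest=$785.45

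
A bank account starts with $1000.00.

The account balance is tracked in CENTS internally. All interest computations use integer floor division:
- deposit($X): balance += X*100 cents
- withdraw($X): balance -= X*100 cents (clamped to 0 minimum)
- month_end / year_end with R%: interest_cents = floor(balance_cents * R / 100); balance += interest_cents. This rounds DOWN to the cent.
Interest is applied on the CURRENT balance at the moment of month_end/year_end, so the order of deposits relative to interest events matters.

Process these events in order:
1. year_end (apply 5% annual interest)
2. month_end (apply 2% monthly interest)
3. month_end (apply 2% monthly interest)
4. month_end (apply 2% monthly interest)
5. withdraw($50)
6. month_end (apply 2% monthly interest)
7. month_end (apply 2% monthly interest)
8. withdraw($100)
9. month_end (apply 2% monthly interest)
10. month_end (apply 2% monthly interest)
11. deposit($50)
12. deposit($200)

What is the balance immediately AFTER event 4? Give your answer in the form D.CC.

Answer: 1114.26

Derivation:
After 1 (year_end (apply 5% annual interest)): balance=$1050.00 total_interest=$50.00
After 2 (month_end (apply 2% monthly interest)): balance=$1071.00 total_interest=$71.00
After 3 (month_end (apply 2% monthly interest)): balance=$1092.42 total_interest=$92.42
After 4 (month_end (apply 2% monthly interest)): balance=$1114.26 total_interest=$114.26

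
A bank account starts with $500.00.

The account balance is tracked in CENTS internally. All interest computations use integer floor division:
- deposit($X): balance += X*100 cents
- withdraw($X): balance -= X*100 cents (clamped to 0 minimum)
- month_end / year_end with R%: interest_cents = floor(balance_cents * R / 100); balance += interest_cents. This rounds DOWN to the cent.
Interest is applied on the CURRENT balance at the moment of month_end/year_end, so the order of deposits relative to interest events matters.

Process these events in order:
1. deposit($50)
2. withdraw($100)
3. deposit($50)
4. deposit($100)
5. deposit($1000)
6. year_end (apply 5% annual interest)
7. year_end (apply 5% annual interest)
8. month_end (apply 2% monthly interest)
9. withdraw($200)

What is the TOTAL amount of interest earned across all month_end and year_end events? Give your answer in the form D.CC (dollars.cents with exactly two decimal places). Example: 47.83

Answer: 199.28

Derivation:
After 1 (deposit($50)): balance=$550.00 total_interest=$0.00
After 2 (withdraw($100)): balance=$450.00 total_interest=$0.00
After 3 (deposit($50)): balance=$500.00 total_interest=$0.00
After 4 (deposit($100)): balance=$600.00 total_interest=$0.00
After 5 (deposit($1000)): balance=$1600.00 total_interest=$0.00
After 6 (year_end (apply 5% annual interest)): balance=$1680.00 total_interest=$80.00
After 7 (year_end (apply 5% annual interest)): balance=$1764.00 total_interest=$164.00
After 8 (month_end (apply 2% monthly interest)): balance=$1799.28 total_interest=$199.28
After 9 (withdraw($200)): balance=$1599.28 total_interest=$199.28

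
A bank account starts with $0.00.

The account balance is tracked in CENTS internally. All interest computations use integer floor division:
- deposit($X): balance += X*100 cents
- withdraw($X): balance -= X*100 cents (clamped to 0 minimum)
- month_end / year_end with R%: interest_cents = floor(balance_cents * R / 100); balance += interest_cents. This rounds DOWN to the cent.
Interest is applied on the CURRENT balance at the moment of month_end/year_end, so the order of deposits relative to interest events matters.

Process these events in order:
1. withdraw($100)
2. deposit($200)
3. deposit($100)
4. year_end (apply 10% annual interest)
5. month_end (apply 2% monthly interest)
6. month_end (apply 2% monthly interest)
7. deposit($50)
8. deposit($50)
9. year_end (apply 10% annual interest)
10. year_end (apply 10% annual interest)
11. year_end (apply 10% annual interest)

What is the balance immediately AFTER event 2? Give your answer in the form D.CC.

Answer: 200.00

Derivation:
After 1 (withdraw($100)): balance=$0.00 total_interest=$0.00
After 2 (deposit($200)): balance=$200.00 total_interest=$0.00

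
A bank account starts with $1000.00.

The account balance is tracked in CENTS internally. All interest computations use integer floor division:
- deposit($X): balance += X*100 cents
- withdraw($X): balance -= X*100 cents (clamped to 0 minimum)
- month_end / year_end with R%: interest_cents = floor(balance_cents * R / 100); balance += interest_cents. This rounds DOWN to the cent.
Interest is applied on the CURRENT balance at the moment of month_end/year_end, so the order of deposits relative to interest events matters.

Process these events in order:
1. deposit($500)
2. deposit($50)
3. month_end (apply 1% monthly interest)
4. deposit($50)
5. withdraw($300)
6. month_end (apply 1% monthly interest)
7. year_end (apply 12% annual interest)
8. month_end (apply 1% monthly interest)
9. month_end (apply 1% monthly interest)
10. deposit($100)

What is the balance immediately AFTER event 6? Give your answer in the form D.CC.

Answer: 1328.65

Derivation:
After 1 (deposit($500)): balance=$1500.00 total_interest=$0.00
After 2 (deposit($50)): balance=$1550.00 total_interest=$0.00
After 3 (month_end (apply 1% monthly interest)): balance=$1565.50 total_interest=$15.50
After 4 (deposit($50)): balance=$1615.50 total_interest=$15.50
After 5 (withdraw($300)): balance=$1315.50 total_interest=$15.50
After 6 (month_end (apply 1% monthly interest)): balance=$1328.65 total_interest=$28.65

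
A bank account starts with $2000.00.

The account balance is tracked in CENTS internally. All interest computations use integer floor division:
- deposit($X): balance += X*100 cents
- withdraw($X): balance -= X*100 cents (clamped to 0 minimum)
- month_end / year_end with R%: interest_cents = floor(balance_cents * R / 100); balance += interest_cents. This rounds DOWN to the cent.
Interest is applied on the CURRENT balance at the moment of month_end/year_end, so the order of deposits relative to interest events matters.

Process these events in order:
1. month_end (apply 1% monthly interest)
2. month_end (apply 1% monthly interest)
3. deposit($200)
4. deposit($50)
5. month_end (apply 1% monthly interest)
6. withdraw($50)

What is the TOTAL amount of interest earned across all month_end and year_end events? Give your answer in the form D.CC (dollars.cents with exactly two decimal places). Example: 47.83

After 1 (month_end (apply 1% monthly interest)): balance=$2020.00 total_interest=$20.00
After 2 (month_end (apply 1% monthly interest)): balance=$2040.20 total_interest=$40.20
After 3 (deposit($200)): balance=$2240.20 total_interest=$40.20
After 4 (deposit($50)): balance=$2290.20 total_interest=$40.20
After 5 (month_end (apply 1% monthly interest)): balance=$2313.10 total_interest=$63.10
After 6 (withdraw($50)): balance=$2263.10 total_interest=$63.10

Answer: 63.10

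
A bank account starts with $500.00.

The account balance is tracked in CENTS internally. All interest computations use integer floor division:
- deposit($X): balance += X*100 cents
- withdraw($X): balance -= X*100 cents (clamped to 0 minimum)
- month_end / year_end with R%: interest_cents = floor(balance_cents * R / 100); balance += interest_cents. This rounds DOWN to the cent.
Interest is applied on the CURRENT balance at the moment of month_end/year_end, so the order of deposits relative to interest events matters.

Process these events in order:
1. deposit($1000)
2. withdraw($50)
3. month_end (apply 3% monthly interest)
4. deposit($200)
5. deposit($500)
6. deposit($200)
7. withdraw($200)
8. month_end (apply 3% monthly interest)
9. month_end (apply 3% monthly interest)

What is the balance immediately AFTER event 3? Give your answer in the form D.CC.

Answer: 1493.50

Derivation:
After 1 (deposit($1000)): balance=$1500.00 total_interest=$0.00
After 2 (withdraw($50)): balance=$1450.00 total_interest=$0.00
After 3 (month_end (apply 3% monthly interest)): balance=$1493.50 total_interest=$43.50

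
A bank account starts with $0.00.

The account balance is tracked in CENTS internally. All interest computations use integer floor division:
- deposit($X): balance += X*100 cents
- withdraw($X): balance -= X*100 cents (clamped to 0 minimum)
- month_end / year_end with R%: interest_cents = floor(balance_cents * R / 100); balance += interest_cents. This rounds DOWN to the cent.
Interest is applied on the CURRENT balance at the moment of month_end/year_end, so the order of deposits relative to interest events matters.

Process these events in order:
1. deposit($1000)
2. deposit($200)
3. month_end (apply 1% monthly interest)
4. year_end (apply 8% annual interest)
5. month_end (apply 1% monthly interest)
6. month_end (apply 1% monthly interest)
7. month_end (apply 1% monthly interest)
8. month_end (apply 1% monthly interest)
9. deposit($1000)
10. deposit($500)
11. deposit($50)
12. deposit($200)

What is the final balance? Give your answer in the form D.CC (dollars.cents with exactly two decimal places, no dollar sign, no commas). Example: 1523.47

Answer: 3112.09

Derivation:
After 1 (deposit($1000)): balance=$1000.00 total_interest=$0.00
After 2 (deposit($200)): balance=$1200.00 total_interest=$0.00
After 3 (month_end (apply 1% monthly interest)): balance=$1212.00 total_interest=$12.00
After 4 (year_end (apply 8% annual interest)): balance=$1308.96 total_interest=$108.96
After 5 (month_end (apply 1% monthly interest)): balance=$1322.04 total_interest=$122.04
After 6 (month_end (apply 1% monthly interest)): balance=$1335.26 total_interest=$135.26
After 7 (month_end (apply 1% monthly interest)): balance=$1348.61 total_interest=$148.61
After 8 (month_end (apply 1% monthly interest)): balance=$1362.09 total_interest=$162.09
After 9 (deposit($1000)): balance=$2362.09 total_interest=$162.09
After 10 (deposit($500)): balance=$2862.09 total_interest=$162.09
After 11 (deposit($50)): balance=$2912.09 total_interest=$162.09
After 12 (deposit($200)): balance=$3112.09 total_interest=$162.09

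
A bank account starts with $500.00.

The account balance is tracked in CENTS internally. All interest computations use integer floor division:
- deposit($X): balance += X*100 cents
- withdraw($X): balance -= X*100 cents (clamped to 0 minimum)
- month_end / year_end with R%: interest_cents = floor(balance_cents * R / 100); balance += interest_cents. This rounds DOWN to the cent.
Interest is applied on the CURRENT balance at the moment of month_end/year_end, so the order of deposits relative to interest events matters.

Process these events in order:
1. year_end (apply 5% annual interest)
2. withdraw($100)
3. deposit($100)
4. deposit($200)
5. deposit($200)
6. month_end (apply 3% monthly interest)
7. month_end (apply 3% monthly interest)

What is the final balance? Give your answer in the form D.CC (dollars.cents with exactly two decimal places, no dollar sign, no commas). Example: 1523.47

Answer: 981.33

Derivation:
After 1 (year_end (apply 5% annual interest)): balance=$525.00 total_interest=$25.00
After 2 (withdraw($100)): balance=$425.00 total_interest=$25.00
After 3 (deposit($100)): balance=$525.00 total_interest=$25.00
After 4 (deposit($200)): balance=$725.00 total_interest=$25.00
After 5 (deposit($200)): balance=$925.00 total_interest=$25.00
After 6 (month_end (apply 3% monthly interest)): balance=$952.75 total_interest=$52.75
After 7 (month_end (apply 3% monthly interest)): balance=$981.33 total_interest=$81.33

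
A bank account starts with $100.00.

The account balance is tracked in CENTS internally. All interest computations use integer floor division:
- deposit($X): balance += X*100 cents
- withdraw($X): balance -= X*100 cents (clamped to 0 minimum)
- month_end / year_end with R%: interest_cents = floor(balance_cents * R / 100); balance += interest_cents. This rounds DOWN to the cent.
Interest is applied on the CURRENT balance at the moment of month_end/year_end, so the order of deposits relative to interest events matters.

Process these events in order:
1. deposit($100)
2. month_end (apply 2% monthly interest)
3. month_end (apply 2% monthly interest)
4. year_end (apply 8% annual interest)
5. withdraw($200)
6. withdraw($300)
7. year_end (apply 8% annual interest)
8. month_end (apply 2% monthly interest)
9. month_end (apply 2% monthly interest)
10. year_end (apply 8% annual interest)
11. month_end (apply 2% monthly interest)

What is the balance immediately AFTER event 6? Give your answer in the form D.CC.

Answer: 0.00

Derivation:
After 1 (deposit($100)): balance=$200.00 total_interest=$0.00
After 2 (month_end (apply 2% monthly interest)): balance=$204.00 total_interest=$4.00
After 3 (month_end (apply 2% monthly interest)): balance=$208.08 total_interest=$8.08
After 4 (year_end (apply 8% annual interest)): balance=$224.72 total_interest=$24.72
After 5 (withdraw($200)): balance=$24.72 total_interest=$24.72
After 6 (withdraw($300)): balance=$0.00 total_interest=$24.72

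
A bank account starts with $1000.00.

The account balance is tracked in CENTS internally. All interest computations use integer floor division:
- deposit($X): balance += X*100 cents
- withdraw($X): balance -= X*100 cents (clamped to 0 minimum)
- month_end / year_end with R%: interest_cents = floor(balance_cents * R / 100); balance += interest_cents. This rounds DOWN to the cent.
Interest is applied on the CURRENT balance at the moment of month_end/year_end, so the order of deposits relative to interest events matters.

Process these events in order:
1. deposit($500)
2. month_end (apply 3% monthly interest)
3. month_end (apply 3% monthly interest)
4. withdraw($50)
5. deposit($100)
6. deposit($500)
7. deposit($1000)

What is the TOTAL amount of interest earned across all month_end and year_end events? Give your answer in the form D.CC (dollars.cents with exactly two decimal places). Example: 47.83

Answer: 91.35

Derivation:
After 1 (deposit($500)): balance=$1500.00 total_interest=$0.00
After 2 (month_end (apply 3% monthly interest)): balance=$1545.00 total_interest=$45.00
After 3 (month_end (apply 3% monthly interest)): balance=$1591.35 total_interest=$91.35
After 4 (withdraw($50)): balance=$1541.35 total_interest=$91.35
After 5 (deposit($100)): balance=$1641.35 total_interest=$91.35
After 6 (deposit($500)): balance=$2141.35 total_interest=$91.35
After 7 (deposit($1000)): balance=$3141.35 total_interest=$91.35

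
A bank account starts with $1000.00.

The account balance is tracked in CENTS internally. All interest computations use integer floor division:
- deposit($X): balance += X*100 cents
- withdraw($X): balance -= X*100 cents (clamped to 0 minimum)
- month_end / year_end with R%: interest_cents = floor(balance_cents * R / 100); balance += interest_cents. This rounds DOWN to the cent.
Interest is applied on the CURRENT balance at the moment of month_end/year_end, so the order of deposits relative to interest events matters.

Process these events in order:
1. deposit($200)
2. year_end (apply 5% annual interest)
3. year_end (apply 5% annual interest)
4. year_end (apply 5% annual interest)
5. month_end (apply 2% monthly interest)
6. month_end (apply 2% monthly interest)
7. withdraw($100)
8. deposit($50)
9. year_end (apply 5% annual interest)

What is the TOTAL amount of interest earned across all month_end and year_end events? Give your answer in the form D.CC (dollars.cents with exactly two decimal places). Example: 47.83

Answer: 315.02

Derivation:
After 1 (deposit($200)): balance=$1200.00 total_interest=$0.00
After 2 (year_end (apply 5% annual interest)): balance=$1260.00 total_interest=$60.00
After 3 (year_end (apply 5% annual interest)): balance=$1323.00 total_interest=$123.00
After 4 (year_end (apply 5% annual interest)): balance=$1389.15 total_interest=$189.15
After 5 (month_end (apply 2% monthly interest)): balance=$1416.93 total_interest=$216.93
After 6 (month_end (apply 2% monthly interest)): balance=$1445.26 total_interest=$245.26
After 7 (withdraw($100)): balance=$1345.26 total_interest=$245.26
After 8 (deposit($50)): balance=$1395.26 total_interest=$245.26
After 9 (year_end (apply 5% annual interest)): balance=$1465.02 total_interest=$315.02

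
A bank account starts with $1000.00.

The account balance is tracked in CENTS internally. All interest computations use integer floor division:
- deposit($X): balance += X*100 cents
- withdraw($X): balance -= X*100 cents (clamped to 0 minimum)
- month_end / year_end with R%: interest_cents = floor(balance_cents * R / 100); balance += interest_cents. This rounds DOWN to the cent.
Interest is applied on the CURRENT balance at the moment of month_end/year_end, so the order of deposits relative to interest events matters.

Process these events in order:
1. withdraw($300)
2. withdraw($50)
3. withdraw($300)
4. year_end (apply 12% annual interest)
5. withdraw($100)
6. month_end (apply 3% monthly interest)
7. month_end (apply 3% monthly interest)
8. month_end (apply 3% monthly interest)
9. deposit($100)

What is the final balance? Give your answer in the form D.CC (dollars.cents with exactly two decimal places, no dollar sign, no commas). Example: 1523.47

After 1 (withdraw($300)): balance=$700.00 total_interest=$0.00
After 2 (withdraw($50)): balance=$650.00 total_interest=$0.00
After 3 (withdraw($300)): balance=$350.00 total_interest=$0.00
After 4 (year_end (apply 12% annual interest)): balance=$392.00 total_interest=$42.00
After 5 (withdraw($100)): balance=$292.00 total_interest=$42.00
After 6 (month_end (apply 3% monthly interest)): balance=$300.76 total_interest=$50.76
After 7 (month_end (apply 3% monthly interest)): balance=$309.78 total_interest=$59.78
After 8 (month_end (apply 3% monthly interest)): balance=$319.07 total_interest=$69.07
After 9 (deposit($100)): balance=$419.07 total_interest=$69.07

Answer: 419.07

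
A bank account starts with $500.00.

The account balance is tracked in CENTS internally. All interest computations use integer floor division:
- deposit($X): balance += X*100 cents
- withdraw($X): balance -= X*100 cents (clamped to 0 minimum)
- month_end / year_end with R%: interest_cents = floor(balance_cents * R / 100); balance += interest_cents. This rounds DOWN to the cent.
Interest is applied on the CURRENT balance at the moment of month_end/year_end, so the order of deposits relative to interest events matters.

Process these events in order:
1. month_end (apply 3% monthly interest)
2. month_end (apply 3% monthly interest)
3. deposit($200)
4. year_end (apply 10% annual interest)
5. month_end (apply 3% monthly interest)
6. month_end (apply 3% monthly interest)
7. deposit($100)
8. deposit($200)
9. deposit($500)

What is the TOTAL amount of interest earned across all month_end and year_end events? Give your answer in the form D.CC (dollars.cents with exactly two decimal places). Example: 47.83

Answer: 152.41

Derivation:
After 1 (month_end (apply 3% monthly interest)): balance=$515.00 total_interest=$15.00
After 2 (month_end (apply 3% monthly interest)): balance=$530.45 total_interest=$30.45
After 3 (deposit($200)): balance=$730.45 total_interest=$30.45
After 4 (year_end (apply 10% annual interest)): balance=$803.49 total_interest=$103.49
After 5 (month_end (apply 3% monthly interest)): balance=$827.59 total_interest=$127.59
After 6 (month_end (apply 3% monthly interest)): balance=$852.41 total_interest=$152.41
After 7 (deposit($100)): balance=$952.41 total_interest=$152.41
After 8 (deposit($200)): balance=$1152.41 total_interest=$152.41
After 9 (deposit($500)): balance=$1652.41 total_interest=$152.41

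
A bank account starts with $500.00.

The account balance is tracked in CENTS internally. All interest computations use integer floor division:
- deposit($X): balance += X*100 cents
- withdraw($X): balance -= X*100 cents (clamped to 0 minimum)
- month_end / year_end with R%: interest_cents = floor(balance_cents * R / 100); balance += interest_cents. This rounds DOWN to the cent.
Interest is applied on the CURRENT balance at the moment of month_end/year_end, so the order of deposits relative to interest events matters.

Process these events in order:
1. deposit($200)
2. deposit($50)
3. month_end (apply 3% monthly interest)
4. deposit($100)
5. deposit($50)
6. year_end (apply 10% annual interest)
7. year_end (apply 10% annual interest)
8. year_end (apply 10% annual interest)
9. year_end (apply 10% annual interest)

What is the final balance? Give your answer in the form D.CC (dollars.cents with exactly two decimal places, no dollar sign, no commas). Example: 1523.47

After 1 (deposit($200)): balance=$700.00 total_interest=$0.00
After 2 (deposit($50)): balance=$750.00 total_interest=$0.00
After 3 (month_end (apply 3% monthly interest)): balance=$772.50 total_interest=$22.50
After 4 (deposit($100)): balance=$872.50 total_interest=$22.50
After 5 (deposit($50)): balance=$922.50 total_interest=$22.50
After 6 (year_end (apply 10% annual interest)): balance=$1014.75 total_interest=$114.75
After 7 (year_end (apply 10% annual interest)): balance=$1116.22 total_interest=$216.22
After 8 (year_end (apply 10% annual interest)): balance=$1227.84 total_interest=$327.84
After 9 (year_end (apply 10% annual interest)): balance=$1350.62 total_interest=$450.62

Answer: 1350.62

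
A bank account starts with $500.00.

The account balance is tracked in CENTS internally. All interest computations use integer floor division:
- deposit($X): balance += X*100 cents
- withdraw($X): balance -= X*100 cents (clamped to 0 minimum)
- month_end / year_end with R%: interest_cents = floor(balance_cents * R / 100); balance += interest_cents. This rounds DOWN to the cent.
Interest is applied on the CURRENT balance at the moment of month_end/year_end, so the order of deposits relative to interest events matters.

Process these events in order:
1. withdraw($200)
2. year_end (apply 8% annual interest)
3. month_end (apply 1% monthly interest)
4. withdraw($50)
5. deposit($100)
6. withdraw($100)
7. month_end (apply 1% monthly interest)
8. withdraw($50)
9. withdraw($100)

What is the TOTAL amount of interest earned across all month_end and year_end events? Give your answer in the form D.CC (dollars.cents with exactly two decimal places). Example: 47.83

After 1 (withdraw($200)): balance=$300.00 total_interest=$0.00
After 2 (year_end (apply 8% annual interest)): balance=$324.00 total_interest=$24.00
After 3 (month_end (apply 1% monthly interest)): balance=$327.24 total_interest=$27.24
After 4 (withdraw($50)): balance=$277.24 total_interest=$27.24
After 5 (deposit($100)): balance=$377.24 total_interest=$27.24
After 6 (withdraw($100)): balance=$277.24 total_interest=$27.24
After 7 (month_end (apply 1% monthly interest)): balance=$280.01 total_interest=$30.01
After 8 (withdraw($50)): balance=$230.01 total_interest=$30.01
After 9 (withdraw($100)): balance=$130.01 total_interest=$30.01

Answer: 30.01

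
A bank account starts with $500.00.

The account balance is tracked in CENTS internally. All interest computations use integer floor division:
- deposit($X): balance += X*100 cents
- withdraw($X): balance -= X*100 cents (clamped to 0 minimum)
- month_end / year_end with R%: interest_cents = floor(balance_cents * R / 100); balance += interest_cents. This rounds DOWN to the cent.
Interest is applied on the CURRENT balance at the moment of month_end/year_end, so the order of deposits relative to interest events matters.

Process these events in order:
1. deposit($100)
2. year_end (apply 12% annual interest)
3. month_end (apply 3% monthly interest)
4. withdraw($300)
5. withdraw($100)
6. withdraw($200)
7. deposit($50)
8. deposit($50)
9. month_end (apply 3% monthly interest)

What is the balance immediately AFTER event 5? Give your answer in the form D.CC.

Answer: 292.16

Derivation:
After 1 (deposit($100)): balance=$600.00 total_interest=$0.00
After 2 (year_end (apply 12% annual interest)): balance=$672.00 total_interest=$72.00
After 3 (month_end (apply 3% monthly interest)): balance=$692.16 total_interest=$92.16
After 4 (withdraw($300)): balance=$392.16 total_interest=$92.16
After 5 (withdraw($100)): balance=$292.16 total_interest=$92.16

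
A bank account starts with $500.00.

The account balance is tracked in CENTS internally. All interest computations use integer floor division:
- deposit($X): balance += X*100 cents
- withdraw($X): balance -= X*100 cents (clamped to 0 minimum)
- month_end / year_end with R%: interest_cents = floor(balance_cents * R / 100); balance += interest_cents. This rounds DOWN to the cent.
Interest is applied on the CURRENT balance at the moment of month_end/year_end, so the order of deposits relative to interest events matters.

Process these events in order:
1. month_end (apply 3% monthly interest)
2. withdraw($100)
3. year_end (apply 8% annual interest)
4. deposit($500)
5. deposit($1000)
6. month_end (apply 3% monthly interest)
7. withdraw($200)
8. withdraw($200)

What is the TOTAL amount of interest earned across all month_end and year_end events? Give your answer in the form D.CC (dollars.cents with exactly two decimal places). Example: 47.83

After 1 (month_end (apply 3% monthly interest)): balance=$515.00 total_interest=$15.00
After 2 (withdraw($100)): balance=$415.00 total_interest=$15.00
After 3 (year_end (apply 8% annual interest)): balance=$448.20 total_interest=$48.20
After 4 (deposit($500)): balance=$948.20 total_interest=$48.20
After 5 (deposit($1000)): balance=$1948.20 total_interest=$48.20
After 6 (month_end (apply 3% monthly interest)): balance=$2006.64 total_interest=$106.64
After 7 (withdraw($200)): balance=$1806.64 total_interest=$106.64
After 8 (withdraw($200)): balance=$1606.64 total_interest=$106.64

Answer: 106.64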